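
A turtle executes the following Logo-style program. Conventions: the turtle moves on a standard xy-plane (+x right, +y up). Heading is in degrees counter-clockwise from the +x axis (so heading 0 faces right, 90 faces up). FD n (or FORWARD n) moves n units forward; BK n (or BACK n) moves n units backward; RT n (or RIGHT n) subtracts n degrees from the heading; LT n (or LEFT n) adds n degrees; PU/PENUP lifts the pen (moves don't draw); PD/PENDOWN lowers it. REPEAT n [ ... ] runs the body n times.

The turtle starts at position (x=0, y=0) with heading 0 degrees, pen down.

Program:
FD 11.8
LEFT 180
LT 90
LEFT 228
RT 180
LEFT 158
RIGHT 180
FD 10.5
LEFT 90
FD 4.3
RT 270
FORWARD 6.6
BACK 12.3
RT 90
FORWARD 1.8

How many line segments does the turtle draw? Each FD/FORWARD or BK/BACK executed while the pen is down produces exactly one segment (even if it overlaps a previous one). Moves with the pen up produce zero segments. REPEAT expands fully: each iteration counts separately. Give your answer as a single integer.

Answer: 6

Derivation:
Executing turtle program step by step:
Start: pos=(0,0), heading=0, pen down
FD 11.8: (0,0) -> (11.8,0) [heading=0, draw]
LT 180: heading 0 -> 180
LT 90: heading 180 -> 270
LT 228: heading 270 -> 138
RT 180: heading 138 -> 318
LT 158: heading 318 -> 116
RT 180: heading 116 -> 296
FD 10.5: (11.8,0) -> (16.403,-9.437) [heading=296, draw]
LT 90: heading 296 -> 26
FD 4.3: (16.403,-9.437) -> (20.268,-7.552) [heading=26, draw]
RT 270: heading 26 -> 116
FD 6.6: (20.268,-7.552) -> (17.374,-1.62) [heading=116, draw]
BK 12.3: (17.374,-1.62) -> (22.766,-12.675) [heading=116, draw]
RT 90: heading 116 -> 26
FD 1.8: (22.766,-12.675) -> (24.384,-11.886) [heading=26, draw]
Final: pos=(24.384,-11.886), heading=26, 6 segment(s) drawn
Segments drawn: 6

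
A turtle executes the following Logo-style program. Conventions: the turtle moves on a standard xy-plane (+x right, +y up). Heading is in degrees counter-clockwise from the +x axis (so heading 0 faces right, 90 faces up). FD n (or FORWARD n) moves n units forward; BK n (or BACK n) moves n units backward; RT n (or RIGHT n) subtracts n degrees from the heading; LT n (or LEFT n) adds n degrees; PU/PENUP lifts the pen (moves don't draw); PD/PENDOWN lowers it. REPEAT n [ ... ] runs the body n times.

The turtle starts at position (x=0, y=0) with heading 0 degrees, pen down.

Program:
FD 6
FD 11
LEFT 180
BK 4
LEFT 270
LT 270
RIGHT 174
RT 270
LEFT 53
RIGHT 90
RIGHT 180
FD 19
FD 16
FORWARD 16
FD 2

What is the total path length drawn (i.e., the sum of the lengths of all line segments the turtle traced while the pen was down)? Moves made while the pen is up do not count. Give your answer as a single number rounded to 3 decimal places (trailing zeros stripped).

Executing turtle program step by step:
Start: pos=(0,0), heading=0, pen down
FD 6: (0,0) -> (6,0) [heading=0, draw]
FD 11: (6,0) -> (17,0) [heading=0, draw]
LT 180: heading 0 -> 180
BK 4: (17,0) -> (21,0) [heading=180, draw]
LT 270: heading 180 -> 90
LT 270: heading 90 -> 0
RT 174: heading 0 -> 186
RT 270: heading 186 -> 276
LT 53: heading 276 -> 329
RT 90: heading 329 -> 239
RT 180: heading 239 -> 59
FD 19: (21,0) -> (30.786,16.286) [heading=59, draw]
FD 16: (30.786,16.286) -> (39.026,30.001) [heading=59, draw]
FD 16: (39.026,30.001) -> (47.267,43.716) [heading=59, draw]
FD 2: (47.267,43.716) -> (48.297,45.43) [heading=59, draw]
Final: pos=(48.297,45.43), heading=59, 7 segment(s) drawn

Segment lengths:
  seg 1: (0,0) -> (6,0), length = 6
  seg 2: (6,0) -> (17,0), length = 11
  seg 3: (17,0) -> (21,0), length = 4
  seg 4: (21,0) -> (30.786,16.286), length = 19
  seg 5: (30.786,16.286) -> (39.026,30.001), length = 16
  seg 6: (39.026,30.001) -> (47.267,43.716), length = 16
  seg 7: (47.267,43.716) -> (48.297,45.43), length = 2
Total = 74

Answer: 74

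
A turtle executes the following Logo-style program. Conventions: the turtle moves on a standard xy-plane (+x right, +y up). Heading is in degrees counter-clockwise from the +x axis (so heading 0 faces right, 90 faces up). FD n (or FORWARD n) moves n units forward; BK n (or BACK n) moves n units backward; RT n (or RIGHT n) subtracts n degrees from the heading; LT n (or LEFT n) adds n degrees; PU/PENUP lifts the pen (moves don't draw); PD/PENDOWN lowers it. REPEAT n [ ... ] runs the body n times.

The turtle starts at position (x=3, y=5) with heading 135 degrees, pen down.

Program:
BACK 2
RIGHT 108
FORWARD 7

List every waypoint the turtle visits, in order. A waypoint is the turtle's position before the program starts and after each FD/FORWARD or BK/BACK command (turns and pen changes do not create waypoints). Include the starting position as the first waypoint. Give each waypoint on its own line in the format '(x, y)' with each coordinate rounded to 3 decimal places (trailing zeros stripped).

Answer: (3, 5)
(4.414, 3.586)
(10.651, 6.764)

Derivation:
Executing turtle program step by step:
Start: pos=(3,5), heading=135, pen down
BK 2: (3,5) -> (4.414,3.586) [heading=135, draw]
RT 108: heading 135 -> 27
FD 7: (4.414,3.586) -> (10.651,6.764) [heading=27, draw]
Final: pos=(10.651,6.764), heading=27, 2 segment(s) drawn
Waypoints (3 total):
(3, 5)
(4.414, 3.586)
(10.651, 6.764)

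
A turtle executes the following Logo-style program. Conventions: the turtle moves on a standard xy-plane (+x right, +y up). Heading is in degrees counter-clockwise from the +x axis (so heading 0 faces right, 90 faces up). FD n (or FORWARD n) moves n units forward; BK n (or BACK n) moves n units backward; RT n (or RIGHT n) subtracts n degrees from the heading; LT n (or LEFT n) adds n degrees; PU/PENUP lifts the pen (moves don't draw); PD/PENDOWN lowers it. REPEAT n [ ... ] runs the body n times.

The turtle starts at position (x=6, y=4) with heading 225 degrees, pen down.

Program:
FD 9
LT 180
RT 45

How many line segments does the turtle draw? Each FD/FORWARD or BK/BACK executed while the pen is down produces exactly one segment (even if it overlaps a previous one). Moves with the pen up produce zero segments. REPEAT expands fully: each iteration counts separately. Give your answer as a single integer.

Answer: 1

Derivation:
Executing turtle program step by step:
Start: pos=(6,4), heading=225, pen down
FD 9: (6,4) -> (-0.364,-2.364) [heading=225, draw]
LT 180: heading 225 -> 45
RT 45: heading 45 -> 0
Final: pos=(-0.364,-2.364), heading=0, 1 segment(s) drawn
Segments drawn: 1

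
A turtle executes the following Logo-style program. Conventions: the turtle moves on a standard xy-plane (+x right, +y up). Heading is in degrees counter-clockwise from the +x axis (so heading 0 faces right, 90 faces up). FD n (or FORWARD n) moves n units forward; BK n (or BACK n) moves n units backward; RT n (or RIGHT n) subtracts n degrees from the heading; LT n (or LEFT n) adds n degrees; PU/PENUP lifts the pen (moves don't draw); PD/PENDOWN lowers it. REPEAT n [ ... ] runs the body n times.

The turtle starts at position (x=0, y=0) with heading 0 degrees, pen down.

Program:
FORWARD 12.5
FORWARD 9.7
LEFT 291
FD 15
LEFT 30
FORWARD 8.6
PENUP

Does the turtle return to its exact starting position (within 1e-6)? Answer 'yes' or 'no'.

Answer: no

Derivation:
Executing turtle program step by step:
Start: pos=(0,0), heading=0, pen down
FD 12.5: (0,0) -> (12.5,0) [heading=0, draw]
FD 9.7: (12.5,0) -> (22.2,0) [heading=0, draw]
LT 291: heading 0 -> 291
FD 15: (22.2,0) -> (27.576,-14.004) [heading=291, draw]
LT 30: heading 291 -> 321
FD 8.6: (27.576,-14.004) -> (34.259,-19.416) [heading=321, draw]
PU: pen up
Final: pos=(34.259,-19.416), heading=321, 4 segment(s) drawn

Start position: (0, 0)
Final position: (34.259, -19.416)
Distance = 39.378; >= 1e-6 -> NOT closed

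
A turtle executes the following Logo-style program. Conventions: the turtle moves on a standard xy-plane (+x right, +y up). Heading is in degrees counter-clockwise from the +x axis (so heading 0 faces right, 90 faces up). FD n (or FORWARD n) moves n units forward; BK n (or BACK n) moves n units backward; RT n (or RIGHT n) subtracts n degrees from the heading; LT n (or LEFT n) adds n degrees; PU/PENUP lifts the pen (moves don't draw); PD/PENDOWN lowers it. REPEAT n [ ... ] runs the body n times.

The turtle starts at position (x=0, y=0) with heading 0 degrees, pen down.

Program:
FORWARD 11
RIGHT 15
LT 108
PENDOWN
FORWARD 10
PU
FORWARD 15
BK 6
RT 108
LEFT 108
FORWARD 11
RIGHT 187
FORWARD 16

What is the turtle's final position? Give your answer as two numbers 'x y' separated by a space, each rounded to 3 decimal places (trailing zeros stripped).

Answer: 8.314 13.998

Derivation:
Executing turtle program step by step:
Start: pos=(0,0), heading=0, pen down
FD 11: (0,0) -> (11,0) [heading=0, draw]
RT 15: heading 0 -> 345
LT 108: heading 345 -> 93
PD: pen down
FD 10: (11,0) -> (10.477,9.986) [heading=93, draw]
PU: pen up
FD 15: (10.477,9.986) -> (9.692,24.966) [heading=93, move]
BK 6: (9.692,24.966) -> (10.006,18.974) [heading=93, move]
RT 108: heading 93 -> 345
LT 108: heading 345 -> 93
FD 11: (10.006,18.974) -> (9.43,29.959) [heading=93, move]
RT 187: heading 93 -> 266
FD 16: (9.43,29.959) -> (8.314,13.998) [heading=266, move]
Final: pos=(8.314,13.998), heading=266, 2 segment(s) drawn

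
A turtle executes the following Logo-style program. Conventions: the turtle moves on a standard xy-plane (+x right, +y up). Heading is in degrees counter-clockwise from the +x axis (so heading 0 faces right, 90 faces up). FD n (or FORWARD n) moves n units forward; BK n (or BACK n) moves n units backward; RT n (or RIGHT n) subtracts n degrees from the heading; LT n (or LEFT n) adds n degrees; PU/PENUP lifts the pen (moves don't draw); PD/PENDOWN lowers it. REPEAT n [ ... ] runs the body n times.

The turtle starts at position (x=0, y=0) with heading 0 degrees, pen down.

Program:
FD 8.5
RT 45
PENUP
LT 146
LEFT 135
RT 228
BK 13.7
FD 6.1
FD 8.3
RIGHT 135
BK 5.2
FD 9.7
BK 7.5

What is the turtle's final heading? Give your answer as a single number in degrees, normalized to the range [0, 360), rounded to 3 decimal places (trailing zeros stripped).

Answer: 233

Derivation:
Executing turtle program step by step:
Start: pos=(0,0), heading=0, pen down
FD 8.5: (0,0) -> (8.5,0) [heading=0, draw]
RT 45: heading 0 -> 315
PU: pen up
LT 146: heading 315 -> 101
LT 135: heading 101 -> 236
RT 228: heading 236 -> 8
BK 13.7: (8.5,0) -> (-5.067,-1.907) [heading=8, move]
FD 6.1: (-5.067,-1.907) -> (0.974,-1.058) [heading=8, move]
FD 8.3: (0.974,-1.058) -> (9.193,0.097) [heading=8, move]
RT 135: heading 8 -> 233
BK 5.2: (9.193,0.097) -> (12.323,4.25) [heading=233, move]
FD 9.7: (12.323,4.25) -> (6.485,-3.496) [heading=233, move]
BK 7.5: (6.485,-3.496) -> (10.999,2.493) [heading=233, move]
Final: pos=(10.999,2.493), heading=233, 1 segment(s) drawn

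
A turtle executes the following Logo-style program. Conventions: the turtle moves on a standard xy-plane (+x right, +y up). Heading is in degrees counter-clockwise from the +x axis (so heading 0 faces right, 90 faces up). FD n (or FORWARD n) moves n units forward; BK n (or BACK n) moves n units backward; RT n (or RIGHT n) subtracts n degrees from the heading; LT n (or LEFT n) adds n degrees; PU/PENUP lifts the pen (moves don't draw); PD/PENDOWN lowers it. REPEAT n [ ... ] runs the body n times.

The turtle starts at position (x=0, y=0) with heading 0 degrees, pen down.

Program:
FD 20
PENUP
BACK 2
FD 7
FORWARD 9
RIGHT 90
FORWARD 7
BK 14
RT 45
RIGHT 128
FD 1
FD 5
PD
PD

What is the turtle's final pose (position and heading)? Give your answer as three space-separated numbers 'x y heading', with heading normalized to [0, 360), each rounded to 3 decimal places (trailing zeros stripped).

Executing turtle program step by step:
Start: pos=(0,0), heading=0, pen down
FD 20: (0,0) -> (20,0) [heading=0, draw]
PU: pen up
BK 2: (20,0) -> (18,0) [heading=0, move]
FD 7: (18,0) -> (25,0) [heading=0, move]
FD 9: (25,0) -> (34,0) [heading=0, move]
RT 90: heading 0 -> 270
FD 7: (34,0) -> (34,-7) [heading=270, move]
BK 14: (34,-7) -> (34,7) [heading=270, move]
RT 45: heading 270 -> 225
RT 128: heading 225 -> 97
FD 1: (34,7) -> (33.878,7.993) [heading=97, move]
FD 5: (33.878,7.993) -> (33.269,12.955) [heading=97, move]
PD: pen down
PD: pen down
Final: pos=(33.269,12.955), heading=97, 1 segment(s) drawn

Answer: 33.269 12.955 97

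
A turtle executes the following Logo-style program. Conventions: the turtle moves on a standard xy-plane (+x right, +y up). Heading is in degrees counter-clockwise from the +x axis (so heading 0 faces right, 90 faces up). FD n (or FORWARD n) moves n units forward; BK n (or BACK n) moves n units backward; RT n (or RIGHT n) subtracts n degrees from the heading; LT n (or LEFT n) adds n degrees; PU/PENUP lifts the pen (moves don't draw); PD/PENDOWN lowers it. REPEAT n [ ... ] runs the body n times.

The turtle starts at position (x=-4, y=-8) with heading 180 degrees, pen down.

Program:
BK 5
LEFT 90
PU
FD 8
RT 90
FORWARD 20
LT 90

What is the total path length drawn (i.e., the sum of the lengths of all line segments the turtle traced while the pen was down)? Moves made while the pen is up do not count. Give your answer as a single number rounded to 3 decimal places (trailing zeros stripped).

Answer: 5

Derivation:
Executing turtle program step by step:
Start: pos=(-4,-8), heading=180, pen down
BK 5: (-4,-8) -> (1,-8) [heading=180, draw]
LT 90: heading 180 -> 270
PU: pen up
FD 8: (1,-8) -> (1,-16) [heading=270, move]
RT 90: heading 270 -> 180
FD 20: (1,-16) -> (-19,-16) [heading=180, move]
LT 90: heading 180 -> 270
Final: pos=(-19,-16), heading=270, 1 segment(s) drawn

Segment lengths:
  seg 1: (-4,-8) -> (1,-8), length = 5
Total = 5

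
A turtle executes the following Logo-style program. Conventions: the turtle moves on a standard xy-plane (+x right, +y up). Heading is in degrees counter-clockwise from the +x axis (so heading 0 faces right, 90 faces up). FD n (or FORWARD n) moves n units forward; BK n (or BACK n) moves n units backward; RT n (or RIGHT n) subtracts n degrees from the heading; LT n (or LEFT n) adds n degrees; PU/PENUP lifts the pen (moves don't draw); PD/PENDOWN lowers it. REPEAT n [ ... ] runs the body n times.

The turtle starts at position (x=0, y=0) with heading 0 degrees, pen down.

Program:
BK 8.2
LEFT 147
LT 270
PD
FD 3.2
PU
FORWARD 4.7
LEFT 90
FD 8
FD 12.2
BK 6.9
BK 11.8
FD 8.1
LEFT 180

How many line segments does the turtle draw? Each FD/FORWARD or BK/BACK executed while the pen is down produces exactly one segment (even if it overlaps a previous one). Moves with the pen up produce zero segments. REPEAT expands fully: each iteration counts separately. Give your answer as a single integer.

Executing turtle program step by step:
Start: pos=(0,0), heading=0, pen down
BK 8.2: (0,0) -> (-8.2,0) [heading=0, draw]
LT 147: heading 0 -> 147
LT 270: heading 147 -> 57
PD: pen down
FD 3.2: (-8.2,0) -> (-6.457,2.684) [heading=57, draw]
PU: pen up
FD 4.7: (-6.457,2.684) -> (-3.897,6.625) [heading=57, move]
LT 90: heading 57 -> 147
FD 8: (-3.897,6.625) -> (-10.607,10.983) [heading=147, move]
FD 12.2: (-10.607,10.983) -> (-20.838,17.627) [heading=147, move]
BK 6.9: (-20.838,17.627) -> (-15.052,13.869) [heading=147, move]
BK 11.8: (-15.052,13.869) -> (-5.155,7.442) [heading=147, move]
FD 8.1: (-5.155,7.442) -> (-11.949,11.854) [heading=147, move]
LT 180: heading 147 -> 327
Final: pos=(-11.949,11.854), heading=327, 2 segment(s) drawn
Segments drawn: 2

Answer: 2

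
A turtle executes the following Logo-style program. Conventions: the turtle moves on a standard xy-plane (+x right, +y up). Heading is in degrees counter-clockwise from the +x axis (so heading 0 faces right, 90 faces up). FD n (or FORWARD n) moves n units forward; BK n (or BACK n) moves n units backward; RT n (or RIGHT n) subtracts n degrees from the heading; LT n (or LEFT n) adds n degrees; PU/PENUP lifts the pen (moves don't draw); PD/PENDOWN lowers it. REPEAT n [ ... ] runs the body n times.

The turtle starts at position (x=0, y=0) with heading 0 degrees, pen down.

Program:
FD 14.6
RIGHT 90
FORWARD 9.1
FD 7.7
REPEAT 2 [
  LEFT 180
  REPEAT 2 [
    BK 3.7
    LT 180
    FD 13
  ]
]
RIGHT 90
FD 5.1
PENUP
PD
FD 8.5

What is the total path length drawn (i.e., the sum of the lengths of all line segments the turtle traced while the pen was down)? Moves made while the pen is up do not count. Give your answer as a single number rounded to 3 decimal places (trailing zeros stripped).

Answer: 111.8

Derivation:
Executing turtle program step by step:
Start: pos=(0,0), heading=0, pen down
FD 14.6: (0,0) -> (14.6,0) [heading=0, draw]
RT 90: heading 0 -> 270
FD 9.1: (14.6,0) -> (14.6,-9.1) [heading=270, draw]
FD 7.7: (14.6,-9.1) -> (14.6,-16.8) [heading=270, draw]
REPEAT 2 [
  -- iteration 1/2 --
  LT 180: heading 270 -> 90
  REPEAT 2 [
    -- iteration 1/2 --
    BK 3.7: (14.6,-16.8) -> (14.6,-20.5) [heading=90, draw]
    LT 180: heading 90 -> 270
    FD 13: (14.6,-20.5) -> (14.6,-33.5) [heading=270, draw]
    -- iteration 2/2 --
    BK 3.7: (14.6,-33.5) -> (14.6,-29.8) [heading=270, draw]
    LT 180: heading 270 -> 90
    FD 13: (14.6,-29.8) -> (14.6,-16.8) [heading=90, draw]
  ]
  -- iteration 2/2 --
  LT 180: heading 90 -> 270
  REPEAT 2 [
    -- iteration 1/2 --
    BK 3.7: (14.6,-16.8) -> (14.6,-13.1) [heading=270, draw]
    LT 180: heading 270 -> 90
    FD 13: (14.6,-13.1) -> (14.6,-0.1) [heading=90, draw]
    -- iteration 2/2 --
    BK 3.7: (14.6,-0.1) -> (14.6,-3.8) [heading=90, draw]
    LT 180: heading 90 -> 270
    FD 13: (14.6,-3.8) -> (14.6,-16.8) [heading=270, draw]
  ]
]
RT 90: heading 270 -> 180
FD 5.1: (14.6,-16.8) -> (9.5,-16.8) [heading=180, draw]
PU: pen up
PD: pen down
FD 8.5: (9.5,-16.8) -> (1,-16.8) [heading=180, draw]
Final: pos=(1,-16.8), heading=180, 13 segment(s) drawn

Segment lengths:
  seg 1: (0,0) -> (14.6,0), length = 14.6
  seg 2: (14.6,0) -> (14.6,-9.1), length = 9.1
  seg 3: (14.6,-9.1) -> (14.6,-16.8), length = 7.7
  seg 4: (14.6,-16.8) -> (14.6,-20.5), length = 3.7
  seg 5: (14.6,-20.5) -> (14.6,-33.5), length = 13
  seg 6: (14.6,-33.5) -> (14.6,-29.8), length = 3.7
  seg 7: (14.6,-29.8) -> (14.6,-16.8), length = 13
  seg 8: (14.6,-16.8) -> (14.6,-13.1), length = 3.7
  seg 9: (14.6,-13.1) -> (14.6,-0.1), length = 13
  seg 10: (14.6,-0.1) -> (14.6,-3.8), length = 3.7
  seg 11: (14.6,-3.8) -> (14.6,-16.8), length = 13
  seg 12: (14.6,-16.8) -> (9.5,-16.8), length = 5.1
  seg 13: (9.5,-16.8) -> (1,-16.8), length = 8.5
Total = 111.8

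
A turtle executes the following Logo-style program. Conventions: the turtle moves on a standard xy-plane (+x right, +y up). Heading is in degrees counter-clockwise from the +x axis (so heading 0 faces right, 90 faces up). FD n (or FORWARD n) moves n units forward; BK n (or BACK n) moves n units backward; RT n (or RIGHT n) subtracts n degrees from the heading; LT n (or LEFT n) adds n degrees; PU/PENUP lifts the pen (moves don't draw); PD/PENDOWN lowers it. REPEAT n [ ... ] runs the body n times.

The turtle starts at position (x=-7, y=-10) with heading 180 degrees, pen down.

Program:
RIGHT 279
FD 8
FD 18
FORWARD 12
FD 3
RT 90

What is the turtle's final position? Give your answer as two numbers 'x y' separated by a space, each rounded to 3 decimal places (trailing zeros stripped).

Executing turtle program step by step:
Start: pos=(-7,-10), heading=180, pen down
RT 279: heading 180 -> 261
FD 8: (-7,-10) -> (-8.251,-17.902) [heading=261, draw]
FD 18: (-8.251,-17.902) -> (-11.067,-35.68) [heading=261, draw]
FD 12: (-11.067,-35.68) -> (-12.945,-47.532) [heading=261, draw]
FD 3: (-12.945,-47.532) -> (-13.414,-50.495) [heading=261, draw]
RT 90: heading 261 -> 171
Final: pos=(-13.414,-50.495), heading=171, 4 segment(s) drawn

Answer: -13.414 -50.495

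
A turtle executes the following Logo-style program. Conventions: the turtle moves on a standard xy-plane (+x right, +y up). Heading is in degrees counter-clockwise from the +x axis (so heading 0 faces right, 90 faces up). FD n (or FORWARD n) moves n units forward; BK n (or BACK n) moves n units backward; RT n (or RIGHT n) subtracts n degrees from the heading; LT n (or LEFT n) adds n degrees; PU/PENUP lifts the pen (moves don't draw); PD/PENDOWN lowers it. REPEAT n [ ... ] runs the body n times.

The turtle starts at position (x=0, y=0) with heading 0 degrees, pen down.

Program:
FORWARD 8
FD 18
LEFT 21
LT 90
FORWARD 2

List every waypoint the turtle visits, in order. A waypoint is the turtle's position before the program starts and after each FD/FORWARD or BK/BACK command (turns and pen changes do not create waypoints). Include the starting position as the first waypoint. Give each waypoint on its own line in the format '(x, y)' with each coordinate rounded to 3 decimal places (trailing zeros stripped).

Executing turtle program step by step:
Start: pos=(0,0), heading=0, pen down
FD 8: (0,0) -> (8,0) [heading=0, draw]
FD 18: (8,0) -> (26,0) [heading=0, draw]
LT 21: heading 0 -> 21
LT 90: heading 21 -> 111
FD 2: (26,0) -> (25.283,1.867) [heading=111, draw]
Final: pos=(25.283,1.867), heading=111, 3 segment(s) drawn
Waypoints (4 total):
(0, 0)
(8, 0)
(26, 0)
(25.283, 1.867)

Answer: (0, 0)
(8, 0)
(26, 0)
(25.283, 1.867)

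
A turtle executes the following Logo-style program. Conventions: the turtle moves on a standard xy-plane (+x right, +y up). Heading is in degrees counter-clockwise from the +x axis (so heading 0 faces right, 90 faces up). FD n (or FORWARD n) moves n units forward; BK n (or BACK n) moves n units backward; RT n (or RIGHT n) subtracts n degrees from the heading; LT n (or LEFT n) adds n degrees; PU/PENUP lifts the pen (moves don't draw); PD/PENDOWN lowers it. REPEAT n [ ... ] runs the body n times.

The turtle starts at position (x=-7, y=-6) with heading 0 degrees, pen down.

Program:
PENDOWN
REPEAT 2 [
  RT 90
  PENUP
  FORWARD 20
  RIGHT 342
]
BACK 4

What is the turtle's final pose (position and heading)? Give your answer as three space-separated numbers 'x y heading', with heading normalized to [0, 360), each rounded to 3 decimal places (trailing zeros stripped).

Executing turtle program step by step:
Start: pos=(-7,-6), heading=0, pen down
PD: pen down
REPEAT 2 [
  -- iteration 1/2 --
  RT 90: heading 0 -> 270
  PU: pen up
  FD 20: (-7,-6) -> (-7,-26) [heading=270, move]
  RT 342: heading 270 -> 288
  -- iteration 2/2 --
  RT 90: heading 288 -> 198
  PU: pen up
  FD 20: (-7,-26) -> (-26.021,-32.18) [heading=198, move]
  RT 342: heading 198 -> 216
]
BK 4: (-26.021,-32.18) -> (-22.785,-29.829) [heading=216, move]
Final: pos=(-22.785,-29.829), heading=216, 0 segment(s) drawn

Answer: -22.785 -29.829 216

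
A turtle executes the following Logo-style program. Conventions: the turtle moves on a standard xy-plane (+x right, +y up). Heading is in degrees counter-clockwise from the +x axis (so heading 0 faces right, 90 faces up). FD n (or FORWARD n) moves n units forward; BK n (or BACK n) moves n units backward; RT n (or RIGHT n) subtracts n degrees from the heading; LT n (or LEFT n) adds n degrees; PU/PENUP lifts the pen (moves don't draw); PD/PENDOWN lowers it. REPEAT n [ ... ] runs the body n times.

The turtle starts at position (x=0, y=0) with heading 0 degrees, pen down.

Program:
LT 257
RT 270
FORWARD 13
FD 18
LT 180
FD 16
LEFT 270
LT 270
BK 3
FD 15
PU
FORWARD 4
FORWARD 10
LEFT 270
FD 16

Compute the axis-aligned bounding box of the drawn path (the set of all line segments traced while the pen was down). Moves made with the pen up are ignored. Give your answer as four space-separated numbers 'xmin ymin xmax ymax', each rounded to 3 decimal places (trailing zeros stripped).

Answer: 0 -6.973 30.205 0

Derivation:
Executing turtle program step by step:
Start: pos=(0,0), heading=0, pen down
LT 257: heading 0 -> 257
RT 270: heading 257 -> 347
FD 13: (0,0) -> (12.667,-2.924) [heading=347, draw]
FD 18: (12.667,-2.924) -> (30.205,-6.973) [heading=347, draw]
LT 180: heading 347 -> 167
FD 16: (30.205,-6.973) -> (14.616,-3.374) [heading=167, draw]
LT 270: heading 167 -> 77
LT 270: heading 77 -> 347
BK 3: (14.616,-3.374) -> (11.692,-2.699) [heading=347, draw]
FD 15: (11.692,-2.699) -> (26.308,-6.074) [heading=347, draw]
PU: pen up
FD 4: (26.308,-6.074) -> (30.205,-6.973) [heading=347, move]
FD 10: (30.205,-6.973) -> (39.949,-9.223) [heading=347, move]
LT 270: heading 347 -> 257
FD 16: (39.949,-9.223) -> (36.35,-24.813) [heading=257, move]
Final: pos=(36.35,-24.813), heading=257, 5 segment(s) drawn

Segment endpoints: x in {0, 11.692, 12.667, 14.616, 26.308, 30.205}, y in {-6.973, -6.074, -3.374, -2.924, -2.699, 0}
xmin=0, ymin=-6.973, xmax=30.205, ymax=0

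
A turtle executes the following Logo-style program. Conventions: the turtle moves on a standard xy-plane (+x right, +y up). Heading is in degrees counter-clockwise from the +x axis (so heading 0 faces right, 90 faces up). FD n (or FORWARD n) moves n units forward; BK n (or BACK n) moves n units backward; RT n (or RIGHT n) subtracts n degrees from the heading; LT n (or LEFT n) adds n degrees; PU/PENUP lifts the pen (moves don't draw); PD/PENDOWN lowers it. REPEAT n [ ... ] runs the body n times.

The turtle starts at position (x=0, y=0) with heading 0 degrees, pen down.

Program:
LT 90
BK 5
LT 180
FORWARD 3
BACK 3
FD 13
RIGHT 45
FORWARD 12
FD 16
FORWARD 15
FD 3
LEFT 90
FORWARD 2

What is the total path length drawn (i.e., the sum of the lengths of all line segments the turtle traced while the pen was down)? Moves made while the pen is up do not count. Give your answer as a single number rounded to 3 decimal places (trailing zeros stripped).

Executing turtle program step by step:
Start: pos=(0,0), heading=0, pen down
LT 90: heading 0 -> 90
BK 5: (0,0) -> (0,-5) [heading=90, draw]
LT 180: heading 90 -> 270
FD 3: (0,-5) -> (0,-8) [heading=270, draw]
BK 3: (0,-8) -> (0,-5) [heading=270, draw]
FD 13: (0,-5) -> (0,-18) [heading=270, draw]
RT 45: heading 270 -> 225
FD 12: (0,-18) -> (-8.485,-26.485) [heading=225, draw]
FD 16: (-8.485,-26.485) -> (-19.799,-37.799) [heading=225, draw]
FD 15: (-19.799,-37.799) -> (-30.406,-48.406) [heading=225, draw]
FD 3: (-30.406,-48.406) -> (-32.527,-50.527) [heading=225, draw]
LT 90: heading 225 -> 315
FD 2: (-32.527,-50.527) -> (-31.113,-51.941) [heading=315, draw]
Final: pos=(-31.113,-51.941), heading=315, 9 segment(s) drawn

Segment lengths:
  seg 1: (0,0) -> (0,-5), length = 5
  seg 2: (0,-5) -> (0,-8), length = 3
  seg 3: (0,-8) -> (0,-5), length = 3
  seg 4: (0,-5) -> (0,-18), length = 13
  seg 5: (0,-18) -> (-8.485,-26.485), length = 12
  seg 6: (-8.485,-26.485) -> (-19.799,-37.799), length = 16
  seg 7: (-19.799,-37.799) -> (-30.406,-48.406), length = 15
  seg 8: (-30.406,-48.406) -> (-32.527,-50.527), length = 3
  seg 9: (-32.527,-50.527) -> (-31.113,-51.941), length = 2
Total = 72

Answer: 72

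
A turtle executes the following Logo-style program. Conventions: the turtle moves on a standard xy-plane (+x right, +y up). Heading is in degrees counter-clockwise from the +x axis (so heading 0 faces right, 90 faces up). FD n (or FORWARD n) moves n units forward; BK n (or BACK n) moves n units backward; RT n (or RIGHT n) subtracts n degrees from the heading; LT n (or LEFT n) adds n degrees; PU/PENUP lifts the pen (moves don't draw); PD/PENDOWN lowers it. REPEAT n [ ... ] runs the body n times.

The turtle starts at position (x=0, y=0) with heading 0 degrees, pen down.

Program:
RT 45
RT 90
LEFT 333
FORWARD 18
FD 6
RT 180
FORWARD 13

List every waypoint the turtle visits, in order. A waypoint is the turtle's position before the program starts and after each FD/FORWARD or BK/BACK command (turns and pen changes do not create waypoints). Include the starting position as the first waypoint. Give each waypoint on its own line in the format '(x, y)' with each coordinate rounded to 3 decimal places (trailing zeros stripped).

Answer: (0, 0)
(-17.119, -5.562)
(-22.825, -7.416)
(-10.462, -3.399)

Derivation:
Executing turtle program step by step:
Start: pos=(0,0), heading=0, pen down
RT 45: heading 0 -> 315
RT 90: heading 315 -> 225
LT 333: heading 225 -> 198
FD 18: (0,0) -> (-17.119,-5.562) [heading=198, draw]
FD 6: (-17.119,-5.562) -> (-22.825,-7.416) [heading=198, draw]
RT 180: heading 198 -> 18
FD 13: (-22.825,-7.416) -> (-10.462,-3.399) [heading=18, draw]
Final: pos=(-10.462,-3.399), heading=18, 3 segment(s) drawn
Waypoints (4 total):
(0, 0)
(-17.119, -5.562)
(-22.825, -7.416)
(-10.462, -3.399)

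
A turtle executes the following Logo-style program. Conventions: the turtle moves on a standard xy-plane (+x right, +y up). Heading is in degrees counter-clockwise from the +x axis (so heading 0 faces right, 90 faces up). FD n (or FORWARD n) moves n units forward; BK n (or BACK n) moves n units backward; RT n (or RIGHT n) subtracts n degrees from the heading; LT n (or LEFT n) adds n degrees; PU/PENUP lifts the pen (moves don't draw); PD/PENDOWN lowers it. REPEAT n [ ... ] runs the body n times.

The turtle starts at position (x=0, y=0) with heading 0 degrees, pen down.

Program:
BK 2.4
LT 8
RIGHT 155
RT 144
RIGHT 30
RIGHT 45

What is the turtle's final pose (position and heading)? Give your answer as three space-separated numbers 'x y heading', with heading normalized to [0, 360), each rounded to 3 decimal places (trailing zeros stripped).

Answer: -2.4 0 354

Derivation:
Executing turtle program step by step:
Start: pos=(0,0), heading=0, pen down
BK 2.4: (0,0) -> (-2.4,0) [heading=0, draw]
LT 8: heading 0 -> 8
RT 155: heading 8 -> 213
RT 144: heading 213 -> 69
RT 30: heading 69 -> 39
RT 45: heading 39 -> 354
Final: pos=(-2.4,0), heading=354, 1 segment(s) drawn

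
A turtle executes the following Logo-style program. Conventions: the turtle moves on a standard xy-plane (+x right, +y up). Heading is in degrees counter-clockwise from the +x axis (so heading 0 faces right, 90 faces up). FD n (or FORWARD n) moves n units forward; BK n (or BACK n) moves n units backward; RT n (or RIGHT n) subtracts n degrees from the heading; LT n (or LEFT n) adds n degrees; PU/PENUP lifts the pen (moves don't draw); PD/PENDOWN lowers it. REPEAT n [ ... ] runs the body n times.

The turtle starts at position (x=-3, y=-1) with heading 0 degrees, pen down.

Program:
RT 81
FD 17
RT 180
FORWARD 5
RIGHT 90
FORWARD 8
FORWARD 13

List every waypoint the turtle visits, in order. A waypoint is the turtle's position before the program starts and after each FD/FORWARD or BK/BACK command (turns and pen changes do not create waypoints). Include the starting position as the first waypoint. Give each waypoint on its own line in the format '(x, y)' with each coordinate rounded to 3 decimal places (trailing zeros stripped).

Executing turtle program step by step:
Start: pos=(-3,-1), heading=0, pen down
RT 81: heading 0 -> 279
FD 17: (-3,-1) -> (-0.341,-17.791) [heading=279, draw]
RT 180: heading 279 -> 99
FD 5: (-0.341,-17.791) -> (-1.123,-12.852) [heading=99, draw]
RT 90: heading 99 -> 9
FD 8: (-1.123,-12.852) -> (6.779,-11.601) [heading=9, draw]
FD 13: (6.779,-11.601) -> (19.619,-9.567) [heading=9, draw]
Final: pos=(19.619,-9.567), heading=9, 4 segment(s) drawn
Waypoints (5 total):
(-3, -1)
(-0.341, -17.791)
(-1.123, -12.852)
(6.779, -11.601)
(19.619, -9.567)

Answer: (-3, -1)
(-0.341, -17.791)
(-1.123, -12.852)
(6.779, -11.601)
(19.619, -9.567)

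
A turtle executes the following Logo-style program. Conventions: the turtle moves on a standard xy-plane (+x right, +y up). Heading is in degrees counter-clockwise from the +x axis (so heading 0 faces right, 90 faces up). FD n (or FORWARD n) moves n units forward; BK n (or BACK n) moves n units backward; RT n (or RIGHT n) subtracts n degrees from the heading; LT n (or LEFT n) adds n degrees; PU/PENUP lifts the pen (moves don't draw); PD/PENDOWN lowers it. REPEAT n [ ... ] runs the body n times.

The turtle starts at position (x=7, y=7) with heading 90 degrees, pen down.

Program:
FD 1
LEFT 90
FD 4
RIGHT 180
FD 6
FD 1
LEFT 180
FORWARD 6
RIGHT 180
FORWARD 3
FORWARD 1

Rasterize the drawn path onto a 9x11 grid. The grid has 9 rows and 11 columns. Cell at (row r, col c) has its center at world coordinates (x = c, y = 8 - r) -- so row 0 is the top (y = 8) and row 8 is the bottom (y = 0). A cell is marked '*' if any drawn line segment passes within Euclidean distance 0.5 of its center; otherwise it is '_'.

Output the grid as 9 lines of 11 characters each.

Answer: ___********
_______*___
___________
___________
___________
___________
___________
___________
___________

Derivation:
Segment 0: (7,7) -> (7,8)
Segment 1: (7,8) -> (3,8)
Segment 2: (3,8) -> (9,8)
Segment 3: (9,8) -> (10,8)
Segment 4: (10,8) -> (4,8)
Segment 5: (4,8) -> (7,8)
Segment 6: (7,8) -> (8,8)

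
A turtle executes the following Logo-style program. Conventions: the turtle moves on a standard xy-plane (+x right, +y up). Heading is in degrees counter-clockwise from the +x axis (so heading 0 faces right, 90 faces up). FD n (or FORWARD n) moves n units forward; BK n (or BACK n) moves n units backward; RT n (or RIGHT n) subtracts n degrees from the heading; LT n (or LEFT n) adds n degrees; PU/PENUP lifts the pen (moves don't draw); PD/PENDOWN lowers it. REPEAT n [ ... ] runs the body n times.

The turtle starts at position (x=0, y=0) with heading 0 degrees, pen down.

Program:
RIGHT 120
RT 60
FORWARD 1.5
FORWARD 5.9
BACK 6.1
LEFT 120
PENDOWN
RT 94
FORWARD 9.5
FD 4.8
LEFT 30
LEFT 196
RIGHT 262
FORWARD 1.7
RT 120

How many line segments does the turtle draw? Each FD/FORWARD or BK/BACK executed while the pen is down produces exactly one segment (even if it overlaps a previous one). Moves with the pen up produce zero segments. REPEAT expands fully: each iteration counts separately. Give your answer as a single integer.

Answer: 6

Derivation:
Executing turtle program step by step:
Start: pos=(0,0), heading=0, pen down
RT 120: heading 0 -> 240
RT 60: heading 240 -> 180
FD 1.5: (0,0) -> (-1.5,0) [heading=180, draw]
FD 5.9: (-1.5,0) -> (-7.4,0) [heading=180, draw]
BK 6.1: (-7.4,0) -> (-1.3,0) [heading=180, draw]
LT 120: heading 180 -> 300
PD: pen down
RT 94: heading 300 -> 206
FD 9.5: (-1.3,0) -> (-9.839,-4.165) [heading=206, draw]
FD 4.8: (-9.839,-4.165) -> (-14.153,-6.269) [heading=206, draw]
LT 30: heading 206 -> 236
LT 196: heading 236 -> 72
RT 262: heading 72 -> 170
FD 1.7: (-14.153,-6.269) -> (-15.827,-5.974) [heading=170, draw]
RT 120: heading 170 -> 50
Final: pos=(-15.827,-5.974), heading=50, 6 segment(s) drawn
Segments drawn: 6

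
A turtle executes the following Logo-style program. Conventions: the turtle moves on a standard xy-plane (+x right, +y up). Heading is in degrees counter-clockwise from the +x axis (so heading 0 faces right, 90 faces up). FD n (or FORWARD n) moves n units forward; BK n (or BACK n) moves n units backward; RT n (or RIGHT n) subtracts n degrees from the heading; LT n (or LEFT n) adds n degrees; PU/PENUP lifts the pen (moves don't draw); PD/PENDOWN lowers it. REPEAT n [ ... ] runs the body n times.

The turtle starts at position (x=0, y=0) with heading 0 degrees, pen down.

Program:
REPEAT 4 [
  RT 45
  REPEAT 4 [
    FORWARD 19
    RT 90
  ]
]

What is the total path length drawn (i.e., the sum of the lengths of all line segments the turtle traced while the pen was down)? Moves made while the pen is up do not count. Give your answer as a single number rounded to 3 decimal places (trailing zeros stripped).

Answer: 304

Derivation:
Executing turtle program step by step:
Start: pos=(0,0), heading=0, pen down
REPEAT 4 [
  -- iteration 1/4 --
  RT 45: heading 0 -> 315
  REPEAT 4 [
    -- iteration 1/4 --
    FD 19: (0,0) -> (13.435,-13.435) [heading=315, draw]
    RT 90: heading 315 -> 225
    -- iteration 2/4 --
    FD 19: (13.435,-13.435) -> (0,-26.87) [heading=225, draw]
    RT 90: heading 225 -> 135
    -- iteration 3/4 --
    FD 19: (0,-26.87) -> (-13.435,-13.435) [heading=135, draw]
    RT 90: heading 135 -> 45
    -- iteration 4/4 --
    FD 19: (-13.435,-13.435) -> (0,0) [heading=45, draw]
    RT 90: heading 45 -> 315
  ]
  -- iteration 2/4 --
  RT 45: heading 315 -> 270
  REPEAT 4 [
    -- iteration 1/4 --
    FD 19: (0,0) -> (0,-19) [heading=270, draw]
    RT 90: heading 270 -> 180
    -- iteration 2/4 --
    FD 19: (0,-19) -> (-19,-19) [heading=180, draw]
    RT 90: heading 180 -> 90
    -- iteration 3/4 --
    FD 19: (-19,-19) -> (-19,0) [heading=90, draw]
    RT 90: heading 90 -> 0
    -- iteration 4/4 --
    FD 19: (-19,0) -> (0,0) [heading=0, draw]
    RT 90: heading 0 -> 270
  ]
  -- iteration 3/4 --
  RT 45: heading 270 -> 225
  REPEAT 4 [
    -- iteration 1/4 --
    FD 19: (0,0) -> (-13.435,-13.435) [heading=225, draw]
    RT 90: heading 225 -> 135
    -- iteration 2/4 --
    FD 19: (-13.435,-13.435) -> (-26.87,0) [heading=135, draw]
    RT 90: heading 135 -> 45
    -- iteration 3/4 --
    FD 19: (-26.87,0) -> (-13.435,13.435) [heading=45, draw]
    RT 90: heading 45 -> 315
    -- iteration 4/4 --
    FD 19: (-13.435,13.435) -> (0,0) [heading=315, draw]
    RT 90: heading 315 -> 225
  ]
  -- iteration 4/4 --
  RT 45: heading 225 -> 180
  REPEAT 4 [
    -- iteration 1/4 --
    FD 19: (0,0) -> (-19,0) [heading=180, draw]
    RT 90: heading 180 -> 90
    -- iteration 2/4 --
    FD 19: (-19,0) -> (-19,19) [heading=90, draw]
    RT 90: heading 90 -> 0
    -- iteration 3/4 --
    FD 19: (-19,19) -> (0,19) [heading=0, draw]
    RT 90: heading 0 -> 270
    -- iteration 4/4 --
    FD 19: (0,19) -> (0,0) [heading=270, draw]
    RT 90: heading 270 -> 180
  ]
]
Final: pos=(0,0), heading=180, 16 segment(s) drawn

Segment lengths:
  seg 1: (0,0) -> (13.435,-13.435), length = 19
  seg 2: (13.435,-13.435) -> (0,-26.87), length = 19
  seg 3: (0,-26.87) -> (-13.435,-13.435), length = 19
  seg 4: (-13.435,-13.435) -> (0,0), length = 19
  seg 5: (0,0) -> (0,-19), length = 19
  seg 6: (0,-19) -> (-19,-19), length = 19
  seg 7: (-19,-19) -> (-19,0), length = 19
  seg 8: (-19,0) -> (0,0), length = 19
  seg 9: (0,0) -> (-13.435,-13.435), length = 19
  seg 10: (-13.435,-13.435) -> (-26.87,0), length = 19
  seg 11: (-26.87,0) -> (-13.435,13.435), length = 19
  seg 12: (-13.435,13.435) -> (0,0), length = 19
  seg 13: (0,0) -> (-19,0), length = 19
  seg 14: (-19,0) -> (-19,19), length = 19
  seg 15: (-19,19) -> (0,19), length = 19
  seg 16: (0,19) -> (0,0), length = 19
Total = 304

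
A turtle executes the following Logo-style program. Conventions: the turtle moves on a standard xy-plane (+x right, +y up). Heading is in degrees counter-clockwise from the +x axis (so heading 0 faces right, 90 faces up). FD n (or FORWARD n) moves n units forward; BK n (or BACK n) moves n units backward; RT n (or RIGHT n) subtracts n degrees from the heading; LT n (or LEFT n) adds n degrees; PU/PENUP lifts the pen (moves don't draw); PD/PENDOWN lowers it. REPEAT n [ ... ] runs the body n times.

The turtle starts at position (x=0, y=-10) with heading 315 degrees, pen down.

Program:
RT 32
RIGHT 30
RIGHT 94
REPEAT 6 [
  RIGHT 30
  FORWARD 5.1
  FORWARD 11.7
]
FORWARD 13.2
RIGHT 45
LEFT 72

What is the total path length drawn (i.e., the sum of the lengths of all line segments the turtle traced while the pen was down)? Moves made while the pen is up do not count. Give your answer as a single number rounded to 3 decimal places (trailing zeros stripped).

Executing turtle program step by step:
Start: pos=(0,-10), heading=315, pen down
RT 32: heading 315 -> 283
RT 30: heading 283 -> 253
RT 94: heading 253 -> 159
REPEAT 6 [
  -- iteration 1/6 --
  RT 30: heading 159 -> 129
  FD 5.1: (0,-10) -> (-3.21,-6.037) [heading=129, draw]
  FD 11.7: (-3.21,-6.037) -> (-10.573,3.056) [heading=129, draw]
  -- iteration 2/6 --
  RT 30: heading 129 -> 99
  FD 5.1: (-10.573,3.056) -> (-11.37,8.093) [heading=99, draw]
  FD 11.7: (-11.37,8.093) -> (-13.201,19.649) [heading=99, draw]
  -- iteration 3/6 --
  RT 30: heading 99 -> 69
  FD 5.1: (-13.201,19.649) -> (-11.373,24.41) [heading=69, draw]
  FD 11.7: (-11.373,24.41) -> (-7.18,35.333) [heading=69, draw]
  -- iteration 4/6 --
  RT 30: heading 69 -> 39
  FD 5.1: (-7.18,35.333) -> (-3.217,38.543) [heading=39, draw]
  FD 11.7: (-3.217,38.543) -> (5.876,45.906) [heading=39, draw]
  -- iteration 5/6 --
  RT 30: heading 39 -> 9
  FD 5.1: (5.876,45.906) -> (10.913,46.704) [heading=9, draw]
  FD 11.7: (10.913,46.704) -> (22.469,48.534) [heading=9, draw]
  -- iteration 6/6 --
  RT 30: heading 9 -> 339
  FD 5.1: (22.469,48.534) -> (27.23,46.706) [heading=339, draw]
  FD 11.7: (27.23,46.706) -> (38.153,42.513) [heading=339, draw]
]
FD 13.2: (38.153,42.513) -> (50.477,37.783) [heading=339, draw]
RT 45: heading 339 -> 294
LT 72: heading 294 -> 6
Final: pos=(50.477,37.783), heading=6, 13 segment(s) drawn

Segment lengths:
  seg 1: (0,-10) -> (-3.21,-6.037), length = 5.1
  seg 2: (-3.21,-6.037) -> (-10.573,3.056), length = 11.7
  seg 3: (-10.573,3.056) -> (-11.37,8.093), length = 5.1
  seg 4: (-11.37,8.093) -> (-13.201,19.649), length = 11.7
  seg 5: (-13.201,19.649) -> (-11.373,24.41), length = 5.1
  seg 6: (-11.373,24.41) -> (-7.18,35.333), length = 11.7
  seg 7: (-7.18,35.333) -> (-3.217,38.543), length = 5.1
  seg 8: (-3.217,38.543) -> (5.876,45.906), length = 11.7
  seg 9: (5.876,45.906) -> (10.913,46.704), length = 5.1
  seg 10: (10.913,46.704) -> (22.469,48.534), length = 11.7
  seg 11: (22.469,48.534) -> (27.23,46.706), length = 5.1
  seg 12: (27.23,46.706) -> (38.153,42.513), length = 11.7
  seg 13: (38.153,42.513) -> (50.477,37.783), length = 13.2
Total = 114

Answer: 114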